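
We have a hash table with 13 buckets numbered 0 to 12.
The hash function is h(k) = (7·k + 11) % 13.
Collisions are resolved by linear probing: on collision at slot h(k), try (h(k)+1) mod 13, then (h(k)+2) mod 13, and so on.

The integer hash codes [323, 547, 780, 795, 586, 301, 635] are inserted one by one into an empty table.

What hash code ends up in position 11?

780

323 hashes to 10; slot 10 is free => place at 10.
547 hashes to 5; slot 5 is free => place at 5.
780 hashes to 11; slot 11 is free => place at 11.
795 hashes to 12; slot 12 is free => place at 12.
586 hashes to 5; 5 taken => place at 6.
301 hashes to 12; 12 taken => place at 0.
635 hashes to 10; 10,11,12,0 taken => place at 1.
Table: [301, 635, _, _, _, 547, 586, _, _, _, 323, 780, 795]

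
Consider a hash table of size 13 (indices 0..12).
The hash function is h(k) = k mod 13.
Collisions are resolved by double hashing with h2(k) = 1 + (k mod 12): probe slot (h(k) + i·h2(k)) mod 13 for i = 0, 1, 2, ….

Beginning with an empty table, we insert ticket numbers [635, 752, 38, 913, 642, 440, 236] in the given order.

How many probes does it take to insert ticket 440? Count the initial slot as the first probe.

5

635: h=11 → slot 11
752: h=11, h2=9, probe 11,7 → slot 7
38: h=12 → slot 12
913: h=3 → slot 3
642: h=5 → slot 5
440: h=11, h2=9, probe 11,7,3,12,8 → slot 8
236: h=2 → slot 2
Table: [_, _, 236, 913, _, 642, _, 752, 440, _, _, 635, 38]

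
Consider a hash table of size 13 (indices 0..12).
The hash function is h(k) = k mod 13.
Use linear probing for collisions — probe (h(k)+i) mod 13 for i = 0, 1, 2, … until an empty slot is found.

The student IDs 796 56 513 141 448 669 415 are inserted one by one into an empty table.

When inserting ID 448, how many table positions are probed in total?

796: h=3 → slot 3
56: h=4 → slot 4
513: h=6 → slot 6
141: h=11 → slot 11
448: h=6, probe 6,7 → slot 7
669: h=6, probe 6,7,8 → slot 8
415: h=12 → slot 12
Table: [., ., ., 796, 56, ., 513, 448, 669, ., ., 141, 415]

2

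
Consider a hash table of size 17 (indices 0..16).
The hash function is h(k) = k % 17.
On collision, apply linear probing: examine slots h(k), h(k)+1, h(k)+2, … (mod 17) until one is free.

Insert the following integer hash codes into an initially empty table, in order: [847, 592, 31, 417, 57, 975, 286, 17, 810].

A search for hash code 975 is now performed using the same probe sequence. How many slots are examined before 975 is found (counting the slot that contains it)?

2

Insert 847: h=14, slot 14 empty -> index 14.
Insert 592: h=14, slot 14 occupied -> index 15.
Insert 31: h=14, slots 14,15 occupied -> index 16.
Insert 417: h=9, slot 9 empty -> index 9.
Insert 57: h=6, slot 6 empty -> index 6.
Insert 975: h=6, slot 6 occupied -> index 7.
Insert 286: h=14, slots 14,15,16 occupied -> index 0.
Insert 17: h=0, slot 0 occupied -> index 1.
Insert 810: h=11, slot 11 empty -> index 11.
Table: [286, 17, _, _, _, _, 57, 975, _, 417, _, 810, _, _, 847, 592, 31]
Lookup 975: h=6, probe 6,7 → found at 7.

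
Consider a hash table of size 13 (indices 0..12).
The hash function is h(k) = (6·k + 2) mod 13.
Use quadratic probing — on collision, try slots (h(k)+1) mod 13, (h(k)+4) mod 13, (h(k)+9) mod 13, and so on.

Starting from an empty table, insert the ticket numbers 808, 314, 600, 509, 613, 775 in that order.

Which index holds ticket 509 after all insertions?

808 hashes to 1; slot 1 is free => place at 1.
314 hashes to 1; 1 taken => place at 2.
600 hashes to 1; 1,2 taken => place at 5.
509 hashes to 1; 1,2,5 taken => place at 10.
613 hashes to 1; 1,2,5,10 taken => place at 4.
775 hashes to 11; slot 11 is free => place at 11.
Table: [—, 808, 314, —, 613, 600, —, —, —, —, 509, 775, —]

10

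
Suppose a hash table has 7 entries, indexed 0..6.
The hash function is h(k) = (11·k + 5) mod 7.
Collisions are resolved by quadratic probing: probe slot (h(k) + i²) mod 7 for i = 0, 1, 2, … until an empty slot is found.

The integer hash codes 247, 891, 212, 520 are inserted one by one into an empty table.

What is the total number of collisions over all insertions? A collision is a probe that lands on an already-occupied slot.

6

Insert 247: h=6, slot 6 empty => index 6.
Insert 891: h=6, slot 6 occupied => index 0.
Insert 212: h=6, slots 6,0 occupied => index 3.
Insert 520: h=6, slots 6,0,3 occupied => index 1.
Table: [891, 520, ∅, 212, ∅, ∅, 247]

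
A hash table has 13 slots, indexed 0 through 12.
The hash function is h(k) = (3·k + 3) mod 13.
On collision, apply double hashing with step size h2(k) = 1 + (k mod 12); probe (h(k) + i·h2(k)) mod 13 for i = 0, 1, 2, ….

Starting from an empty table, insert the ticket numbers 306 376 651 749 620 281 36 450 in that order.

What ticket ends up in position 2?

450

306: h=11 => slot 11
376: h=0 => slot 0
651: h=6 => slot 6
749: h=1 => slot 1
620: h=4 => slot 4
281: h=1, h2=6, probe 1,7 => slot 7
36: h=7, h2=1, probe 7,8 => slot 8
450: h=1, h2=7, probe 1,8,2 => slot 2
Table: [376, 749, 450, -, 620, -, 651, 281, 36, -, -, 306, -]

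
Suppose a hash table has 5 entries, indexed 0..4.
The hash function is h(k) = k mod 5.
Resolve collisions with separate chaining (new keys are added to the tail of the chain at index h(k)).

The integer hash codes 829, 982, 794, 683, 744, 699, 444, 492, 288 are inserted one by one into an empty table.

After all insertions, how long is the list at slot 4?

5

829 -> bucket 4
982 -> bucket 2
794 -> bucket 4 (collision)
683 -> bucket 3
744 -> bucket 4 (collision)
699 -> bucket 4 (collision)
444 -> bucket 4 (collision)
492 -> bucket 2 (collision)
288 -> bucket 3 (collision)
Final buckets:
0: -
1: -
2: 982 -> 492
3: 683 -> 288
4: 829 -> 794 -> 744 -> 699 -> 444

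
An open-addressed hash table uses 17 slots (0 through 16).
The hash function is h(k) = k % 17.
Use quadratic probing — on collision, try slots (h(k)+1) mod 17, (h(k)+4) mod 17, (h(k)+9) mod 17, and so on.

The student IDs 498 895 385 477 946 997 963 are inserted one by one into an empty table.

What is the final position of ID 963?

10

498: h=5 -> slot 5
895: h=11 -> slot 11
385: h=11, probe 11,12 -> slot 12
477: h=1 -> slot 1
946: h=11, probe 11,12,15 -> slot 15
997: h=11, probe 11,12,15,3 -> slot 3
963: h=11, probe 11,12,15,3,10 -> slot 10
Table: [—, 477, —, 997, —, 498, —, —, —, —, 963, 895, 385, —, —, 946, —]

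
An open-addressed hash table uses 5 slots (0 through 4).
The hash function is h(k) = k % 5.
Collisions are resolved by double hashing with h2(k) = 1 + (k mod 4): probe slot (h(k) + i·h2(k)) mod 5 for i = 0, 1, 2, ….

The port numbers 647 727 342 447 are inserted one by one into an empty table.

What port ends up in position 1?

Insert 647: h=2, slot 2 empty → index 2.
Insert 727: h=2, h2=4, slot 2 occupied → index 1.
Insert 342: h=2, h2=3, slot 2 occupied → index 0.
Insert 447: h=2, h2=4, slots 2,1,0 occupied → index 4.
Table: [342, 727, 647, ∅, 447]

727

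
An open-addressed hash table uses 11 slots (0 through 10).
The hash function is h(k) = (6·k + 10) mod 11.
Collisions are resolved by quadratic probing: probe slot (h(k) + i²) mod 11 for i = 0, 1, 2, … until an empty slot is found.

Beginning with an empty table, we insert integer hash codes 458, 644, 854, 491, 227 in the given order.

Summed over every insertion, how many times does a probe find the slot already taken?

6

Insert 458: h=8, slot 8 empty → index 8.
Insert 644: h=2, slot 2 empty → index 2.
Insert 854: h=8, slot 8 occupied → index 9.
Insert 491: h=8, slots 8,9 occupied → index 1.
Insert 227: h=8, slots 8,9,1 occupied → index 6.
Table: [∅, 491, 644, ∅, ∅, ∅, 227, ∅, 458, 854, ∅]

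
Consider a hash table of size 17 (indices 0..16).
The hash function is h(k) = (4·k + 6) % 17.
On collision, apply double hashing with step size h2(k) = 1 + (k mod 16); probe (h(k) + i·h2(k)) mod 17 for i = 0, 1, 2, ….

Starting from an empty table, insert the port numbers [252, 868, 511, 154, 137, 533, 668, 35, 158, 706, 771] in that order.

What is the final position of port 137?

3

252 hashes to 11; slot 11 is free → place at 11.
868 hashes to 10; slot 10 is free → place at 10.
511 hashes to 10, h2=16; 10 taken → place at 9.
154 hashes to 10, h2=11; 10 taken → place at 4.
137 hashes to 10, h2=10; 10 taken → place at 3.
533 hashes to 13; slot 13 is free → place at 13.
668 hashes to 9, h2=13; 9 taken → place at 5.
35 hashes to 10, h2=4; 10 taken → place at 14.
158 hashes to 9, h2=15; 9 taken → place at 7.
706 hashes to 8; slot 8 is free → place at 8.
771 hashes to 13, h2=4; 13 taken → place at 0.
Table: [771, —, —, 137, 154, 668, —, 158, 706, 511, 868, 252, —, 533, 35, —, —]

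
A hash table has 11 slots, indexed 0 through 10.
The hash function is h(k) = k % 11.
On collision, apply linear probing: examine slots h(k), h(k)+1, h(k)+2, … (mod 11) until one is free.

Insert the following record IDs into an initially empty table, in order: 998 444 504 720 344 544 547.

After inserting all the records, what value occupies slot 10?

547

998 hashes to 8; slot 8 is free → place at 8.
444 hashes to 4; slot 4 is free → place at 4.
504 hashes to 9; slot 9 is free → place at 9.
720 hashes to 5; slot 5 is free → place at 5.
344 hashes to 3; slot 3 is free → place at 3.
544 hashes to 5; 5 taken → place at 6.
547 hashes to 8; 8,9 taken → place at 10.
Table: [-, -, -, 344, 444, 720, 544, -, 998, 504, 547]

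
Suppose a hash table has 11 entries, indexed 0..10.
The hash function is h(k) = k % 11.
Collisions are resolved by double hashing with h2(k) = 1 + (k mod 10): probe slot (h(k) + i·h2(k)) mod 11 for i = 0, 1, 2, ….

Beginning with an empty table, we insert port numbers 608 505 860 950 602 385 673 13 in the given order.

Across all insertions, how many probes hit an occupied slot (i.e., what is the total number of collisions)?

608: h=3 -> slot 3
505: h=10 -> slot 10
860: h=2 -> slot 2
950: h=4 -> slot 4
602: h=8 -> slot 8
385: h=0 -> slot 0
673: h=2, h2=4, probe 2,6 -> slot 6
13: h=2, h2=4, probe 2,6,10,3,7 -> slot 7
Table: [385, _, 860, 608, 950, _, 673, 13, 602, _, 505]

5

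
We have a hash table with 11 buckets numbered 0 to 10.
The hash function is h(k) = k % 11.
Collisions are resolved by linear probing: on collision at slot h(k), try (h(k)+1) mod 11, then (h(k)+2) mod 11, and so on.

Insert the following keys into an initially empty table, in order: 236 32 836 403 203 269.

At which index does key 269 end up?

8

236 hashes to 5; slot 5 is free => place at 5.
32 hashes to 10; slot 10 is free => place at 10.
836 hashes to 0; slot 0 is free => place at 0.
403 hashes to 7; slot 7 is free => place at 7.
203 hashes to 5; 5 taken => place at 6.
269 hashes to 5; 5,6,7 taken => place at 8.
Table: [836, —, —, —, —, 236, 203, 403, 269, —, 32]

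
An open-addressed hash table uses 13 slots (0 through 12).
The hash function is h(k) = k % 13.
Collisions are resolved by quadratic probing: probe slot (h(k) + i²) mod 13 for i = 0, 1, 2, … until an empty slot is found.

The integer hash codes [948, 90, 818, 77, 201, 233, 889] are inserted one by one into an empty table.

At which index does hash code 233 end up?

948: h=12 -> slot 12
90: h=12, probe 12,0 -> slot 0
818: h=12, probe 12,0,3 -> slot 3
77: h=12, probe 12,0,3,8 -> slot 8
201: h=6 -> slot 6
233: h=12, probe 12,0,3,8,2 -> slot 2
889: h=5 -> slot 5
Table: [90, _, 233, 818, _, 889, 201, _, 77, _, _, _, 948]

2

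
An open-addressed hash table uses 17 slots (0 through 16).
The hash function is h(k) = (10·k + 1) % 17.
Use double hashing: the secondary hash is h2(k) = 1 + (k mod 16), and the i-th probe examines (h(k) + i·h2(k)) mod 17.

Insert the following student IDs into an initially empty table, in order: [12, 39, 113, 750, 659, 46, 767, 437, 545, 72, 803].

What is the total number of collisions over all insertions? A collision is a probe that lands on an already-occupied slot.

12: h=2 -> slot 2
39: h=0 -> slot 0
113: h=9 -> slot 9
750: h=4 -> slot 4
659: h=12 -> slot 12
46: h=2, h2=15, probe 2,0,15 -> slot 15
767: h=4, h2=16, probe 4,3 -> slot 3
437: h=2, h2=6, probe 2,8 -> slot 8
545: h=11 -> slot 11
72: h=7 -> slot 7
803: h=7, h2=4, probe 7,11,15,2,6 -> slot 6
Table: [39, -, 12, 767, 750, -, 803, 72, 437, 113, -, 545, 659, -, -, 46, -]

8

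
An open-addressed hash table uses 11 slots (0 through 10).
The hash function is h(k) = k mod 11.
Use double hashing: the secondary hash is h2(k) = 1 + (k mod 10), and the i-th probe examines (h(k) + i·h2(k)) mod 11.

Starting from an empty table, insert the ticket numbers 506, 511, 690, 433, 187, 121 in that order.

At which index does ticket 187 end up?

506: h=0 -> slot 0
511: h=5 -> slot 5
690: h=8 -> slot 8
433: h=4 -> slot 4
187: h=0, h2=8, probe 0,8,5,2 -> slot 2
121: h=0, h2=2, probe 0,2,4,6 -> slot 6
Table: [506, -, 187, -, 433, 511, 121, -, 690, -, -]

2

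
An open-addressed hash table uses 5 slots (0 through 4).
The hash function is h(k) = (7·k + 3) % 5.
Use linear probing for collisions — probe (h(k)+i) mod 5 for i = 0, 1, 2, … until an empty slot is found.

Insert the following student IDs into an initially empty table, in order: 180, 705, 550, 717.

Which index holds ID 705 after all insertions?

Insert 180: h=3, slot 3 empty => index 3.
Insert 705: h=3, slot 3 occupied => index 4.
Insert 550: h=3, slots 3,4 occupied => index 0.
Insert 717: h=2, slot 2 empty => index 2.
Table: [550, —, 717, 180, 705]

4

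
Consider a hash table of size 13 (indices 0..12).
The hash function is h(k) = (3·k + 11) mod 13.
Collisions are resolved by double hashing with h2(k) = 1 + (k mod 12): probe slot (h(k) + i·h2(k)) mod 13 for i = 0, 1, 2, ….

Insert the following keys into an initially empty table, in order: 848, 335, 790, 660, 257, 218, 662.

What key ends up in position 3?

Insert 848: h=7, slot 7 empty → index 7.
Insert 335: h=2, slot 2 empty → index 2.
Insert 790: h=2, h2=11, slot 2 occupied → index 0.
Insert 660: h=2, h2=1, slot 2 occupied → index 3.
Insert 257: h=2, h2=6, slot 2 occupied → index 8.
Insert 218: h=2, h2=3, slot 2 occupied → index 5.
Insert 662: h=8, h2=3, slot 8 occupied → index 11.
Table: [790, ∅, 335, 660, ∅, 218, ∅, 848, 257, ∅, ∅, 662, ∅]

660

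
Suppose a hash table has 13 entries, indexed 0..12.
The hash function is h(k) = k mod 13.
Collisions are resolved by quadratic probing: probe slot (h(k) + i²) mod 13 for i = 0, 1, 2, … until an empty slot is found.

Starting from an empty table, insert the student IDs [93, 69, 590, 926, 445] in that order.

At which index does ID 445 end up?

93: h=2 => slot 2
69: h=4 => slot 4
590: h=5 => slot 5
926: h=3 => slot 3
445: h=3, probe 3,4,7 => slot 7
Table: [_, _, 93, 926, 69, 590, _, 445, _, _, _, _, _]

7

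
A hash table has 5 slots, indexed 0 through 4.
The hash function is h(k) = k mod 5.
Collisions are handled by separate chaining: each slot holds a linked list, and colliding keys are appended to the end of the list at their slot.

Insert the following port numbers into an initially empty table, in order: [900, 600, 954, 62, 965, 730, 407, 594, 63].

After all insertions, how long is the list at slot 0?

4

Insert 900: h=0, bucket 0 empty → new chain.
Insert 600: h=0, bucket 0 nonempty → append to chain.
Insert 954: h=4, bucket 4 empty → new chain.
Insert 62: h=2, bucket 2 empty → new chain.
Insert 965: h=0, bucket 0 nonempty → append to chain.
Insert 730: h=0, bucket 0 nonempty → append to chain.
Insert 407: h=2, bucket 2 nonempty → append to chain.
Insert 594: h=4, bucket 4 nonempty → append to chain.
Insert 63: h=3, bucket 3 empty → new chain.
Final buckets:
0: 900 -> 600 -> 965 -> 730
1: ∅
2: 62 -> 407
3: 63
4: 954 -> 594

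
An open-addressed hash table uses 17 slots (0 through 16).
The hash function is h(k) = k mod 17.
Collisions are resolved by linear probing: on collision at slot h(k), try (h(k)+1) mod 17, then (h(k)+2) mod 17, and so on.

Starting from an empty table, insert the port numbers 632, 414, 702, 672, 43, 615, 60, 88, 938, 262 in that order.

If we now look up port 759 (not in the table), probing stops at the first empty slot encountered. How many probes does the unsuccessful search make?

3

632 hashes to 3; slot 3 is free => place at 3.
414 hashes to 6; slot 6 is free => place at 6.
702 hashes to 5; slot 5 is free => place at 5.
672 hashes to 9; slot 9 is free => place at 9.
43 hashes to 9; 9 taken => place at 10.
615 hashes to 3; 3 taken => place at 4.
60 hashes to 9; 9,10 taken => place at 11.
88 hashes to 3; 3,4,5,6 taken => place at 7.
938 hashes to 3; 3,4,5,6,7 taken => place at 8.
262 hashes to 7; 7,8,9,10,11 taken => place at 12.
Table: [_, _, _, 632, 615, 702, 414, 88, 938, 672, 43, 60, 262, _, _, _, _]
Lookup 759: h=11, probe 11,12,13 → slot 13 empty, not found.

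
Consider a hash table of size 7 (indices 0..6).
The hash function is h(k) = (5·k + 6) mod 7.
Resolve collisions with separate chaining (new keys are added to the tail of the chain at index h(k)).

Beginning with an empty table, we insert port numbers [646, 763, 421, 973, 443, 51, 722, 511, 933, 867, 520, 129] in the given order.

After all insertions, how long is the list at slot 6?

3

Insert 646: h=2, bucket 2 empty → new chain.
Insert 763: h=6, bucket 6 empty → new chain.
Insert 421: h=4, bucket 4 empty → new chain.
Insert 973: h=6, bucket 6 nonempty → append to chain.
Insert 443: h=2, bucket 2 nonempty → append to chain.
Insert 51: h=2, bucket 2 nonempty → append to chain.
Insert 722: h=4, bucket 4 nonempty → append to chain.
Insert 511: h=6, bucket 6 nonempty → append to chain.
Insert 933: h=2, bucket 2 nonempty → append to chain.
Insert 867: h=1, bucket 1 empty → new chain.
Insert 520: h=2, bucket 2 nonempty → append to chain.
Insert 129: h=0, bucket 0 empty → new chain.
Final buckets:
0: 129
1: 867
2: 646 -> 443 -> 51 -> 933 -> 520
3: _
4: 421 -> 722
5: _
6: 763 -> 973 -> 511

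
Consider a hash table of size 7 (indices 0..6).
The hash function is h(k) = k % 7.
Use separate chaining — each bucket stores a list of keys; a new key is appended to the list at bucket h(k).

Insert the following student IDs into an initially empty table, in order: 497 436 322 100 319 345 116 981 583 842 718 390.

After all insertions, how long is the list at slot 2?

497 -> bucket 0
436 -> bucket 2
322 -> bucket 0 (collision)
100 -> bucket 2 (collision)
319 -> bucket 4
345 -> bucket 2 (collision)
116 -> bucket 4 (collision)
981 -> bucket 1
583 -> bucket 2 (collision)
842 -> bucket 2 (collision)
718 -> bucket 4 (collision)
390 -> bucket 5
Final buckets:
0: 497 -> 322
1: 981
2: 436 -> 100 -> 345 -> 583 -> 842
3: ∅
4: 319 -> 116 -> 718
5: 390
6: ∅

5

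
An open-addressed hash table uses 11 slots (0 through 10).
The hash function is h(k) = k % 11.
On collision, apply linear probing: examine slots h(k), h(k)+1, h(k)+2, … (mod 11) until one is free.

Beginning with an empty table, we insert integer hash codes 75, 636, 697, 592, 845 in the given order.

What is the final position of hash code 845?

1

75: h=9 => slot 9
636: h=9, probe 9,10 => slot 10
697: h=4 => slot 4
592: h=9, probe 9,10,0 => slot 0
845: h=9, probe 9,10,0,1 => slot 1
Table: [592, 845, _, _, 697, _, _, _, _, 75, 636]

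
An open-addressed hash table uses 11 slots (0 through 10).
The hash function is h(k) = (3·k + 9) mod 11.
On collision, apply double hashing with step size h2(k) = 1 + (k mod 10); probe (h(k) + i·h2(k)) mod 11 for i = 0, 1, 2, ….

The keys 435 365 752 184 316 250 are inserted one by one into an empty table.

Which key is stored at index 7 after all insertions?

435 hashes to 5; slot 5 is free => place at 5.
365 hashes to 4; slot 4 is free => place at 4.
752 hashes to 10; slot 10 is free => place at 10.
184 hashes to 0; slot 0 is free => place at 0.
316 hashes to 0, h2=7; 0 taken => place at 7.
250 hashes to 0, h2=1; 0 taken => place at 1.
Table: [184, 250, ∅, ∅, 365, 435, ∅, 316, ∅, ∅, 752]

316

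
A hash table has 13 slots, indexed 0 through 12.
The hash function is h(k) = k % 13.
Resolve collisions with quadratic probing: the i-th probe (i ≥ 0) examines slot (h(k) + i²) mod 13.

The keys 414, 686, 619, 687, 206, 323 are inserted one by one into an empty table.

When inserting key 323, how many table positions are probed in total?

Insert 414: h=11, slot 11 empty -> index 11.
Insert 686: h=10, slot 10 empty -> index 10.
Insert 619: h=8, slot 8 empty -> index 8.
Insert 687: h=11, slot 11 occupied -> index 12.
Insert 206: h=11, slots 11,12 occupied -> index 2.
Insert 323: h=11, slots 11,12,2 occupied -> index 7.
Table: [., ., 206, ., ., ., ., 323, 619, ., 686, 414, 687]

4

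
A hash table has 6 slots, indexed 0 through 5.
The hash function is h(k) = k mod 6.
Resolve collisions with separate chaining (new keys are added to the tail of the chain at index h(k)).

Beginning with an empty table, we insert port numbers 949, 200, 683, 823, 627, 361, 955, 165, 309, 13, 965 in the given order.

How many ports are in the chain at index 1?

5

949 -> bucket 1
200 -> bucket 2
683 -> bucket 5
823 -> bucket 1 (collision)
627 -> bucket 3
361 -> bucket 1 (collision)
955 -> bucket 1 (collision)
165 -> bucket 3 (collision)
309 -> bucket 3 (collision)
13 -> bucket 1 (collision)
965 -> bucket 5 (collision)
Final buckets:
0: .
1: 949 -> 823 -> 361 -> 955 -> 13
2: 200
3: 627 -> 165 -> 309
4: .
5: 683 -> 965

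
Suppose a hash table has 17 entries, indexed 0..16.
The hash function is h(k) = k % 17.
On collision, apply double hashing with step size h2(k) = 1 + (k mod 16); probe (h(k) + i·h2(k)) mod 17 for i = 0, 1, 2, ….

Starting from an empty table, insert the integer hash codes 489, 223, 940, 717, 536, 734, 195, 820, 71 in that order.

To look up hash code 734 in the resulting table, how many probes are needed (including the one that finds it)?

Insert 489: h=13, slot 13 empty -> index 13.
Insert 223: h=2, slot 2 empty -> index 2.
Insert 940: h=5, slot 5 empty -> index 5.
Insert 717: h=3, slot 3 empty -> index 3.
Insert 536: h=9, slot 9 empty -> index 9.
Insert 734: h=3, h2=15, slot 3 occupied -> index 1.
Insert 195: h=8, slot 8 empty -> index 8.
Insert 820: h=4, slot 4 empty -> index 4.
Insert 71: h=3, h2=8, slot 3 occupied -> index 11.
Table: [-, 734, 223, 717, 820, 940, -, -, 195, 536, -, 71, -, 489, -, -, -]
Lookup 734: h=3, h2=15, probe 3,1 → found at 1.

2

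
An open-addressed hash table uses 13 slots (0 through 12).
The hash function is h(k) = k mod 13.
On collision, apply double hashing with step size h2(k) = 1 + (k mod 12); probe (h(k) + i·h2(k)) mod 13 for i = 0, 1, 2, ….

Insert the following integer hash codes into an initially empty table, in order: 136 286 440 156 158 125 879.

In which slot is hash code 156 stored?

Insert 136: h=6, slot 6 empty → index 6.
Insert 286: h=0, slot 0 empty → index 0.
Insert 440: h=11, slot 11 empty → index 11.
Insert 156: h=0, h2=1, slot 0 occupied → index 1.
Insert 158: h=2, slot 2 empty → index 2.
Insert 125: h=8, slot 8 empty → index 8.
Insert 879: h=8, h2=4, slot 8 occupied → index 12.
Table: [286, 156, 158, —, —, —, 136, —, 125, —, —, 440, 879]

1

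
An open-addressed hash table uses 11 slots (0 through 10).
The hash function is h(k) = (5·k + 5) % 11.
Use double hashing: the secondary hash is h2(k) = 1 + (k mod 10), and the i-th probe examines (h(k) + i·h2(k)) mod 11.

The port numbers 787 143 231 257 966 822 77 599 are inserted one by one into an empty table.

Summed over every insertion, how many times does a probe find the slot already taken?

3

787: h=2 → slot 2
143: h=5 → slot 5
231: h=5, h2=2, probe 5,7 → slot 7
257: h=3 → slot 3
966: h=6 → slot 6
822: h=1 → slot 1
77: h=5, h2=8, probe 5,2,10 → slot 10
599: h=8 → slot 8
Table: [_, 822, 787, 257, _, 143, 966, 231, 599, _, 77]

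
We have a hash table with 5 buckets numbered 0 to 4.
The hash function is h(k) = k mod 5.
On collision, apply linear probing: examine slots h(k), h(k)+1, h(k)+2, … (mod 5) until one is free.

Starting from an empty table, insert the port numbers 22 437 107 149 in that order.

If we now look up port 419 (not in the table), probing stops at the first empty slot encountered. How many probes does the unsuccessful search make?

Insert 22: h=2, slot 2 empty -> index 2.
Insert 437: h=2, slot 2 occupied -> index 3.
Insert 107: h=2, slots 2,3 occupied -> index 4.
Insert 149: h=4, slot 4 occupied -> index 0.
Table: [149, ., 22, 437, 107]
Lookup 419: h=4, probe 4,0,1 → slot 1 empty, not found.

3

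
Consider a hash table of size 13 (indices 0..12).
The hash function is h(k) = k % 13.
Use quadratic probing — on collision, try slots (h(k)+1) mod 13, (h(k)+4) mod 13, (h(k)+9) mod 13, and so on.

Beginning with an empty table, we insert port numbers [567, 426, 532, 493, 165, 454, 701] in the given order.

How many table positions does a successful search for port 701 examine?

5

567: h=8 → slot 8
426: h=10 → slot 10
532: h=12 → slot 12
493: h=12, probe 12,0 → slot 0
165: h=9 → slot 9
454: h=12, probe 12,0,3 → slot 3
701: h=12, probe 12,0,3,8,2 → slot 2
Table: [493, -, 701, 454, -, -, -, -, 567, 165, 426, -, 532]
Lookup 701: h=12, probe 12,0,3,8,2 → found at 2.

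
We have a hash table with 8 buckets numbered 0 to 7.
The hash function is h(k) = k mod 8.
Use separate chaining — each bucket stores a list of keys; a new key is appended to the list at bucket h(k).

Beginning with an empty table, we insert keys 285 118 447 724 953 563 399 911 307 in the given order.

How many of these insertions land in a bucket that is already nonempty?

285 -> bucket 5
118 -> bucket 6
447 -> bucket 7
724 -> bucket 4
953 -> bucket 1
563 -> bucket 3
399 -> bucket 7 (collision)
911 -> bucket 7 (collision)
307 -> bucket 3 (collision)
Final buckets:
0: _
1: 953
2: _
3: 563 -> 307
4: 724
5: 285
6: 118
7: 447 -> 399 -> 911

3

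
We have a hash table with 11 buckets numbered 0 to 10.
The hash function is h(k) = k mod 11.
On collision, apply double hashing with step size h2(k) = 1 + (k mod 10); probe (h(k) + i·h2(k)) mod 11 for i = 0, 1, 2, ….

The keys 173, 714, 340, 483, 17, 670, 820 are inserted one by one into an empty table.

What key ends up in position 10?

Insert 173: h=8, slot 8 empty -> index 8.
Insert 714: h=10, slot 10 empty -> index 10.
Insert 340: h=10, h2=1, slot 10 occupied -> index 0.
Insert 483: h=10, h2=4, slot 10 occupied -> index 3.
Insert 17: h=6, slot 6 empty -> index 6.
Insert 670: h=10, h2=1, slots 10,0 occupied -> index 1.
Insert 820: h=6, h2=1, slot 6 occupied -> index 7.
Table: [340, 670, ∅, 483, ∅, ∅, 17, 820, 173, ∅, 714]

714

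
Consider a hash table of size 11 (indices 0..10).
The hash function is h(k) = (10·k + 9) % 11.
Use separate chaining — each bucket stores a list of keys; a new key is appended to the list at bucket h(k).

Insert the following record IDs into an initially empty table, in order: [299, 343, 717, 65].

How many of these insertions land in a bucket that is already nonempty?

Insert 299: h=7, bucket 7 empty -> new chain.
Insert 343: h=7, bucket 7 nonempty -> append to chain.
Insert 717: h=7, bucket 7 nonempty -> append to chain.
Insert 65: h=10, bucket 10 empty -> new chain.
Final buckets:
0: —
1: —
2: —
3: —
4: —
5: —
6: —
7: 299 -> 343 -> 717
8: —
9: —
10: 65

2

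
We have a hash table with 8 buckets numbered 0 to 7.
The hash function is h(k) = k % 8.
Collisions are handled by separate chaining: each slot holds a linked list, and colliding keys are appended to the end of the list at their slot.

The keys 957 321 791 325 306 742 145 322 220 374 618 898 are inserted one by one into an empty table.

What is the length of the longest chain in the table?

Insert 957: h=5, bucket 5 empty -> new chain.
Insert 321: h=1, bucket 1 empty -> new chain.
Insert 791: h=7, bucket 7 empty -> new chain.
Insert 325: h=5, bucket 5 nonempty -> append to chain.
Insert 306: h=2, bucket 2 empty -> new chain.
Insert 742: h=6, bucket 6 empty -> new chain.
Insert 145: h=1, bucket 1 nonempty -> append to chain.
Insert 322: h=2, bucket 2 nonempty -> append to chain.
Insert 220: h=4, bucket 4 empty -> new chain.
Insert 374: h=6, bucket 6 nonempty -> append to chain.
Insert 618: h=2, bucket 2 nonempty -> append to chain.
Insert 898: h=2, bucket 2 nonempty -> append to chain.
Final buckets:
0: ∅
1: 321 -> 145
2: 306 -> 322 -> 618 -> 898
3: ∅
4: 220
5: 957 -> 325
6: 742 -> 374
7: 791

4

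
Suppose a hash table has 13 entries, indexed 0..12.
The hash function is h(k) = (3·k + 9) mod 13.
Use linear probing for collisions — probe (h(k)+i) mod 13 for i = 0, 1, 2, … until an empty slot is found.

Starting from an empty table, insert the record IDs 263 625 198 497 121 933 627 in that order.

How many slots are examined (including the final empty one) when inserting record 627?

Insert 263: h=5, slot 5 empty -> index 5.
Insert 625: h=12, slot 12 empty -> index 12.
Insert 198: h=5, slot 5 occupied -> index 6.
Insert 497: h=5, slots 5,6 occupied -> index 7.
Insert 121: h=8, slot 8 empty -> index 8.
Insert 933: h=0, slot 0 empty -> index 0.
Insert 627: h=5, slots 5,6,7,8 occupied -> index 9.
Table: [933, _, _, _, _, 263, 198, 497, 121, 627, _, _, 625]

5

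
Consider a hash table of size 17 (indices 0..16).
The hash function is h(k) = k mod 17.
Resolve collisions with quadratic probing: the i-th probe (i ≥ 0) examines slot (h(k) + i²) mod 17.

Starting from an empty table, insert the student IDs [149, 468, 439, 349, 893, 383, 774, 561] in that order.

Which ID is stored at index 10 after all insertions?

149: h=13 -> slot 13
468: h=9 -> slot 9
439: h=14 -> slot 14
349: h=9, probe 9,10 -> slot 10
893: h=9, probe 9,10,13,1 -> slot 1
383: h=9, probe 9,10,13,1,8 -> slot 8
774: h=9, probe 9,10,13,1,8,0 -> slot 0
561: h=0, probe 0,1,4 -> slot 4
Table: [774, 893, ., ., 561, ., ., ., 383, 468, 349, ., ., 149, 439, ., .]

349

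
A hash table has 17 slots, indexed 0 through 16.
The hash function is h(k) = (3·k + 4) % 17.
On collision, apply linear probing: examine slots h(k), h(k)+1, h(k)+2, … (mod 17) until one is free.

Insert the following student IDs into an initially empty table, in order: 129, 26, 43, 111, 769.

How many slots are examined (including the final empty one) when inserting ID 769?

129 hashes to 0; slot 0 is free -> place at 0.
26 hashes to 14; slot 14 is free -> place at 14.
43 hashes to 14; 14 taken -> place at 15.
111 hashes to 14; 14,15 taken -> place at 16.
769 hashes to 16; 16,0 taken -> place at 1.
Table: [129, 769, _, _, _, _, _, _, _, _, _, _, _, _, 26, 43, 111]

3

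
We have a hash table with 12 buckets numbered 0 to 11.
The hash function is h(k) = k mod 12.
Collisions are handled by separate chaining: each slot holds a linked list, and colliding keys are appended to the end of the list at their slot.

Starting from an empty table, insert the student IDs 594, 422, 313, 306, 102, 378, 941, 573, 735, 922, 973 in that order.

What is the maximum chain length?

4

Insert 594: h=6, bucket 6 empty -> new chain.
Insert 422: h=2, bucket 2 empty -> new chain.
Insert 313: h=1, bucket 1 empty -> new chain.
Insert 306: h=6, bucket 6 nonempty -> append to chain.
Insert 102: h=6, bucket 6 nonempty -> append to chain.
Insert 378: h=6, bucket 6 nonempty -> append to chain.
Insert 941: h=5, bucket 5 empty -> new chain.
Insert 573: h=9, bucket 9 empty -> new chain.
Insert 735: h=3, bucket 3 empty -> new chain.
Insert 922: h=10, bucket 10 empty -> new chain.
Insert 973: h=1, bucket 1 nonempty -> append to chain.
Final buckets:
0: ∅
1: 313 -> 973
2: 422
3: 735
4: ∅
5: 941
6: 594 -> 306 -> 102 -> 378
7: ∅
8: ∅
9: 573
10: 922
11: ∅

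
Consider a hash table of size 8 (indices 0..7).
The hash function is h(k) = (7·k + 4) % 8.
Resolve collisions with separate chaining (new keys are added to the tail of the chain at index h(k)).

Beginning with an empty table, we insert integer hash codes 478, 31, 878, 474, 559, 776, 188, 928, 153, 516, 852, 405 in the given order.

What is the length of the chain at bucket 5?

2

Insert 478: h=6, bucket 6 empty → new chain.
Insert 31: h=5, bucket 5 empty → new chain.
Insert 878: h=6, bucket 6 nonempty → append to chain.
Insert 474: h=2, bucket 2 empty → new chain.
Insert 559: h=5, bucket 5 nonempty → append to chain.
Insert 776: h=4, bucket 4 empty → new chain.
Insert 188: h=0, bucket 0 empty → new chain.
Insert 928: h=4, bucket 4 nonempty → append to chain.
Insert 153: h=3, bucket 3 empty → new chain.
Insert 516: h=0, bucket 0 nonempty → append to chain.
Insert 852: h=0, bucket 0 nonempty → append to chain.
Insert 405: h=7, bucket 7 empty → new chain.
Final buckets:
0: 188 -> 516 -> 852
1: —
2: 474
3: 153
4: 776 -> 928
5: 31 -> 559
6: 478 -> 878
7: 405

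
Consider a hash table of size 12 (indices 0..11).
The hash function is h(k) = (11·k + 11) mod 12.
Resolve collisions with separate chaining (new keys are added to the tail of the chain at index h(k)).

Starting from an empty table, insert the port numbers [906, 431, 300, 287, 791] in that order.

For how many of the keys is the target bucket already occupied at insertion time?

Insert 906: h=5, bucket 5 empty -> new chain.
Insert 431: h=0, bucket 0 empty -> new chain.
Insert 300: h=11, bucket 11 empty -> new chain.
Insert 287: h=0, bucket 0 nonempty -> append to chain.
Insert 791: h=0, bucket 0 nonempty -> append to chain.
Final buckets:
0: 431 -> 287 -> 791
1: .
2: .
3: .
4: .
5: 906
6: .
7: .
8: .
9: .
10: .
11: 300

2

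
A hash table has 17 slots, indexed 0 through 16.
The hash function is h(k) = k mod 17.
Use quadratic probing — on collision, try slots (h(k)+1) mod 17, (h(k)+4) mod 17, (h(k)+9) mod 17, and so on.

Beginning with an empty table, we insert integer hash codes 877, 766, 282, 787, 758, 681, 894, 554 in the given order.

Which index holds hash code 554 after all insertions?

877 hashes to 10; slot 10 is free -> place at 10.
766 hashes to 1; slot 1 is free -> place at 1.
282 hashes to 10; 10 taken -> place at 11.
787 hashes to 5; slot 5 is free -> place at 5.
758 hashes to 10; 10,11 taken -> place at 14.
681 hashes to 1; 1 taken -> place at 2.
894 hashes to 10; 10,11,14,2 taken -> place at 9.
554 hashes to 10; 10,11,14,2,9,1 taken -> place at 12.
Table: [_, 766, 681, _, _, 787, _, _, _, 894, 877, 282, 554, _, 758, _, _]

12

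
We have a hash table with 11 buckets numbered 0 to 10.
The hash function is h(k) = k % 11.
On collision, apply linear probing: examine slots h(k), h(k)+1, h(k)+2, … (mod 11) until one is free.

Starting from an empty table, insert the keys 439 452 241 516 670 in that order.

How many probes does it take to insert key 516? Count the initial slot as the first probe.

439: h=10 → slot 10
452: h=1 → slot 1
241: h=10, probe 10,0 → slot 0
516: h=10, probe 10,0,1,2 → slot 2
670: h=10, probe 10,0,1,2,3 → slot 3
Table: [241, 452, 516, 670, —, —, —, —, —, —, 439]

4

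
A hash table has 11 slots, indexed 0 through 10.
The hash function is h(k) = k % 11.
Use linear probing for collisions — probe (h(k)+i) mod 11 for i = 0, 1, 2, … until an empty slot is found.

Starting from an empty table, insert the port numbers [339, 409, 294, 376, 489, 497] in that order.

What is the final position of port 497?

339: h=9 -> slot 9
409: h=2 -> slot 2
294: h=8 -> slot 8
376: h=2, probe 2,3 -> slot 3
489: h=5 -> slot 5
497: h=2, probe 2,3,4 -> slot 4
Table: [—, —, 409, 376, 497, 489, —, —, 294, 339, —]

4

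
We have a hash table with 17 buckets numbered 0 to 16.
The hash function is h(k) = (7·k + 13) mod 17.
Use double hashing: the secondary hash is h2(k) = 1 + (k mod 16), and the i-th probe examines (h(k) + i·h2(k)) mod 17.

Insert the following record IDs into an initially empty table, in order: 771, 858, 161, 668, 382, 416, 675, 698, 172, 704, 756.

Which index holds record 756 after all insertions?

6

Insert 771: h=4, slot 4 empty → index 4.
Insert 858: h=1, slot 1 empty → index 1.
Insert 161: h=1, h2=2, slot 1 occupied → index 3.
Insert 668: h=14, slot 14 empty → index 14.
Insert 382: h=1, h2=15, slot 1 occupied → index 16.
Insert 416: h=1, h2=1, slot 1 occupied → index 2.
Insert 675: h=12, slot 12 empty → index 12.
Insert 698: h=3, h2=11, slots 3,14 occupied → index 8.
Insert 172: h=10, slot 10 empty → index 10.
Insert 704: h=11, slot 11 empty → index 11.
Insert 756: h=1, h2=5, slot 1 occupied → index 6.
Table: [., 858, 416, 161, 771, ., 756, ., 698, ., 172, 704, 675, ., 668, ., 382]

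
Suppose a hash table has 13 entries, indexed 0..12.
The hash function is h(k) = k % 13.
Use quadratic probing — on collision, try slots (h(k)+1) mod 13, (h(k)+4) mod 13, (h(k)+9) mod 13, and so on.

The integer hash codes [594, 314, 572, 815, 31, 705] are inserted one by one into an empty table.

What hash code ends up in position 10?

815

594 hashes to 9; slot 9 is free => place at 9.
314 hashes to 2; slot 2 is free => place at 2.
572 hashes to 0; slot 0 is free => place at 0.
815 hashes to 9; 9 taken => place at 10.
31 hashes to 5; slot 5 is free => place at 5.
705 hashes to 3; slot 3 is free => place at 3.
Table: [572, -, 314, 705, -, 31, -, -, -, 594, 815, -, -]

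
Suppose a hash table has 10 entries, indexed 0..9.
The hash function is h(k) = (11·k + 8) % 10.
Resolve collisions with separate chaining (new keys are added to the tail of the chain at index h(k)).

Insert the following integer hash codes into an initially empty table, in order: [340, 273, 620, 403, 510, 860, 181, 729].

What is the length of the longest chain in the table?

340 -> bucket 8
273 -> bucket 1
620 -> bucket 8 (collision)
403 -> bucket 1 (collision)
510 -> bucket 8 (collision)
860 -> bucket 8 (collision)
181 -> bucket 9
729 -> bucket 7
Final buckets:
0: .
1: 273 -> 403
2: .
3: .
4: .
5: .
6: .
7: 729
8: 340 -> 620 -> 510 -> 860
9: 181

4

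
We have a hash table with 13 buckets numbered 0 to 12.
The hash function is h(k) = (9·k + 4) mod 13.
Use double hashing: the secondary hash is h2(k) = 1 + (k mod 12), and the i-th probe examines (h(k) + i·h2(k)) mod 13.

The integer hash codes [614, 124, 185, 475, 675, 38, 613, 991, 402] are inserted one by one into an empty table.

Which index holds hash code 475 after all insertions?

10

614 hashes to 5; slot 5 is free => place at 5.
124 hashes to 2; slot 2 is free => place at 2.
185 hashes to 5, h2=6; 5 taken => place at 11.
475 hashes to 2, h2=8; 2 taken => place at 10.
675 hashes to 8; slot 8 is free => place at 8.
38 hashes to 8, h2=3; 8,11 taken => place at 1.
613 hashes to 9; slot 9 is free => place at 9.
991 hashes to 5, h2=8; 5 taken => place at 0.
402 hashes to 8, h2=7; 8,2,9 taken => place at 3.
Table: [991, 38, 124, 402, -, 614, -, -, 675, 613, 475, 185, -]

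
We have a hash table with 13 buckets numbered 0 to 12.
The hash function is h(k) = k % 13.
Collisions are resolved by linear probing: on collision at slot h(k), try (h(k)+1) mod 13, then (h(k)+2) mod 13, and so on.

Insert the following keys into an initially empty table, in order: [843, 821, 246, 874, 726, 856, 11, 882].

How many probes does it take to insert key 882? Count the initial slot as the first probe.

8

Insert 843: h=11, slot 11 empty -> index 11.
Insert 821: h=2, slot 2 empty -> index 2.
Insert 246: h=12, slot 12 empty -> index 12.
Insert 874: h=3, slot 3 empty -> index 3.
Insert 726: h=11, slots 11,12 occupied -> index 0.
Insert 856: h=11, slots 11,12,0 occupied -> index 1.
Insert 11: h=11, slots 11,12,0,1,2,3 occupied -> index 4.
Insert 882: h=11, slots 11,12,0,1,2,3,4 occupied -> index 5.
Table: [726, 856, 821, 874, 11, 882, ., ., ., ., ., 843, 246]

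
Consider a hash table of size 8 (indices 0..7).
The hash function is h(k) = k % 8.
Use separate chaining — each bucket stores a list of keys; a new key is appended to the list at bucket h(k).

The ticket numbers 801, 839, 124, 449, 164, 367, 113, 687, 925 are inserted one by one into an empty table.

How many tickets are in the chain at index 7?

3

Insert 801: h=1, bucket 1 empty -> new chain.
Insert 839: h=7, bucket 7 empty -> new chain.
Insert 124: h=4, bucket 4 empty -> new chain.
Insert 449: h=1, bucket 1 nonempty -> append to chain.
Insert 164: h=4, bucket 4 nonempty -> append to chain.
Insert 367: h=7, bucket 7 nonempty -> append to chain.
Insert 113: h=1, bucket 1 nonempty -> append to chain.
Insert 687: h=7, bucket 7 nonempty -> append to chain.
Insert 925: h=5, bucket 5 empty -> new chain.
Final buckets:
0: -
1: 801 -> 449 -> 113
2: -
3: -
4: 124 -> 164
5: 925
6: -
7: 839 -> 367 -> 687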